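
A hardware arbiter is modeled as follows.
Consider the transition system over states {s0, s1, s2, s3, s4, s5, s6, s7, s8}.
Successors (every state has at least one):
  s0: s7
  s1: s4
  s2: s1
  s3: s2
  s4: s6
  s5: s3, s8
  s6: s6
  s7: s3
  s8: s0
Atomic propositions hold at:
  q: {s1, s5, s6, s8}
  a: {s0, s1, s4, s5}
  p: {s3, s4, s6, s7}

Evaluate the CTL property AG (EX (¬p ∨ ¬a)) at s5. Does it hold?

No

Sat(¬p) = {s0, s1, s2, s5, s8}
Sat(¬a) = {s2, s3, s6, s7, s8}
Sat(¬p ∨ ¬a) = {s0, s1, s2, s3, s5, s6, s7, s8}
Sat(EX (¬p ∨ ¬a)) = {s : some successor in {s0, s1, s2, s3, s5, s6, s7, s8}} = {s0, s2, s3, s4, s5, s6, s7, s8}
AG (EX (¬p ∨ ¬a)): greatest fixpoint, start Z0 = {s0, s2, s3, s4, s5, s6, s7, s8}, keep only states in Sat with every successor in Z. Z1 = {s0, s3, s4, s5, s6, s7, s8}; Z2 = {s0, s4, s5, s6, s7, s8}; Z3 = {s0, s4, s6, s8}; Z4 = {s4, s6, s8}; Z5 = {s4, s6}; fixed.
Sat(AG (EX (¬p ∨ ¬a))) = {s4, s6}
s5 ∉ Sat(AG (EX (¬p ∨ ¬a))) = {s4, s6}, so the formula does not hold at s5.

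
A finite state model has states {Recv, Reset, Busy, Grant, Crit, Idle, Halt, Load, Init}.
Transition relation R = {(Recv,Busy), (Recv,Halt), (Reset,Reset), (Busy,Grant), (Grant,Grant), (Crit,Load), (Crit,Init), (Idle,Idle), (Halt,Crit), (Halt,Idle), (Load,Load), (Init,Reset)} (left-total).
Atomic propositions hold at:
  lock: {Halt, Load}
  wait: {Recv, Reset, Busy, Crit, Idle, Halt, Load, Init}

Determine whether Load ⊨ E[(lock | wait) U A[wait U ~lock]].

No

Sat(lock | wait) = {Recv, Reset, Busy, Crit, Idle, Halt, Load, Init}
Sat(~lock) = {Recv, Reset, Busy, Grant, Crit, Idle, Init}
A[wait U ~lock]: least fixpoint, start Z0 = Sat(~lock) = {Recv, Reset, Busy, Grant, Crit, Idle, Init}, add states in Sat(wait) with every successor in Z. Z1 = {Recv, Reset, Busy, Grant, Crit, Idle, Halt, Init}; fixed.
Sat(A[wait U ~lock]) = {Recv, Reset, Busy, Grant, Crit, Idle, Halt, Init}
E[(lock | wait) U A[wait U ~lock]]: least fixpoint, start Z0 = Sat(A[wait U ~lock]) = {Recv, Reset, Busy, Grant, Crit, Idle, Halt, Init}, add states in Sat(lock | wait) with some successor in Z. Already a fixed point.
Sat(E[(lock | wait) U A[wait U ~lock]]) = {Recv, Reset, Busy, Grant, Crit, Idle, Halt, Init}
Load ∉ Sat(E[(lock | wait) U A[wait U ~lock]]) = {Recv, Reset, Busy, Grant, Crit, Idle, Halt, Init}, so the formula does not hold at Load.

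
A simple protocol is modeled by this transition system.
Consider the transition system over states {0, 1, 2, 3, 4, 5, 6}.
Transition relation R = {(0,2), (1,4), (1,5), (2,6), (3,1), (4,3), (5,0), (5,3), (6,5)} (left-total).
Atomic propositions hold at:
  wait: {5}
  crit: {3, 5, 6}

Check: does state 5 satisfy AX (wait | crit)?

No

Sat(wait | crit) = {3, 5, 6}
Sat(AX (wait | crit)) = {s : every successor in {3, 5, 6}} = {2, 4, 6}
5 ∉ Sat(AX (wait | crit)) = {2, 4, 6}, so the formula does not hold at 5.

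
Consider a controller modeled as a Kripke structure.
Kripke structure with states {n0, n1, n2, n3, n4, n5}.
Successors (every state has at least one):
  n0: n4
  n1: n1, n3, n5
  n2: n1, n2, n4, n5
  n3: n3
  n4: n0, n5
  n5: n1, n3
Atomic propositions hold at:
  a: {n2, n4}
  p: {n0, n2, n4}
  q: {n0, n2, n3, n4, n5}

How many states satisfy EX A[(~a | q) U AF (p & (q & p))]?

Sat(~a) = {n0, n1, n3, n5}
Sat(~a | q) = {n0, n1, n2, n3, n4, n5}
Sat(q & p) = {n0, n2, n4}
Sat(p & (q & p)) = {n0, n2, n4}
AF (p & (q & p)): least fixpoint, start Z0 = {n0, n2, n4}, add states with every successor in Z. Already a fixed point.
Sat(AF (p & (q & p))) = {n0, n2, n4}
A[(~a | q) U AF (p & (q & p))]: least fixpoint, start Z0 = Sat(AF (p & (q & p))) = {n0, n2, n4}, add states in Sat(~a | q) with every successor in Z. Already a fixed point.
Sat(A[(~a | q) U AF (p & (q & p))]) = {n0, n2, n4}
Sat(EX A[(~a | q) U AF (p & (q & p))]) = {s : some successor in {n0, n2, n4}} = {n0, n2, n4}
|Sat(EX A[(~a | q) U AF (p & (q & p))])| = |{n0, n2, n4}| = 3.

3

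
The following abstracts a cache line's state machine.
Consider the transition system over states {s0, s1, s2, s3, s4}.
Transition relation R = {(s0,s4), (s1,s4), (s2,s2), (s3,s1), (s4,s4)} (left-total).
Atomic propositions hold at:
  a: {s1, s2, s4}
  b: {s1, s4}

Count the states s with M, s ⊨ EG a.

EG a: greatest fixpoint, start Z0 = {s1, s2, s4}, keep only states in Sat with some successor in Z. Already a fixed point.
Sat(EG a) = {s1, s2, s4}
|Sat(EG a)| = |{s1, s2, s4}| = 3.

3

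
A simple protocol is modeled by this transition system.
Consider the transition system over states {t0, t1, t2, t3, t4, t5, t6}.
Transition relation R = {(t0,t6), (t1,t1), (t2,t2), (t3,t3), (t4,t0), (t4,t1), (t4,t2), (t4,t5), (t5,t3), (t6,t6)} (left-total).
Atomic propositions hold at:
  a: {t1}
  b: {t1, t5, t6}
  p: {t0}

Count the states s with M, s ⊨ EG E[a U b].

E[a U b]: least fixpoint, start Z0 = Sat(b) = {t1, t5, t6}, add states in Sat(a) with some successor in Z. Already a fixed point.
Sat(E[a U b]) = {t1, t5, t6}
EG E[a U b]: greatest fixpoint, start Z0 = {t1, t5, t6}, keep only states in Sat with some successor in Z. Z1 = {t1, t6}; fixed.
Sat(EG E[a U b]) = {t1, t6}
|Sat(EG E[a U b])| = |{t1, t6}| = 2.

2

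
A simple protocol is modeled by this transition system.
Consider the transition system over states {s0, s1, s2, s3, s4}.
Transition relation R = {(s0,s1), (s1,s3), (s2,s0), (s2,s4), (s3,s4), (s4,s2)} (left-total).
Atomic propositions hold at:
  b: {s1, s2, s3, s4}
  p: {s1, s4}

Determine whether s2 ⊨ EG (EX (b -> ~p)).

Yes

Sat(~p) = {s0, s2, s3}
Sat(b -> ~p) = {s0, s2, s3}
Sat(EX (b -> ~p)) = {s : some successor in {s0, s2, s3}} = {s1, s2, s4}
EG (EX (b -> ~p)): greatest fixpoint, start Z0 = {s1, s2, s4}, keep only states in Sat with some successor in Z. Z1 = {s2, s4}; fixed.
Sat(EG (EX (b -> ~p))) = {s2, s4}
s2 ∈ Sat(EG (EX (b -> ~p))) = {s2, s4}, so the formula holds at s2.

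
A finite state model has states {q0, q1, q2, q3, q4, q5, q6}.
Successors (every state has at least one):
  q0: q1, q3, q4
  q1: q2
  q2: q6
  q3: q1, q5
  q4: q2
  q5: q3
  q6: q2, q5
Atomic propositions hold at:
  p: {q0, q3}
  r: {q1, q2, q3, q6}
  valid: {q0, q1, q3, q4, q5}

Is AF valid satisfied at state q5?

Yes

AF valid: least fixpoint, start Z0 = {q0, q1, q3, q4, q5}, add states with every successor in Z. Already a fixed point.
Sat(AF valid) = {q0, q1, q3, q4, q5}
q5 ∈ Sat(AF valid) = {q0, q1, q3, q4, q5}, so the formula holds at q5.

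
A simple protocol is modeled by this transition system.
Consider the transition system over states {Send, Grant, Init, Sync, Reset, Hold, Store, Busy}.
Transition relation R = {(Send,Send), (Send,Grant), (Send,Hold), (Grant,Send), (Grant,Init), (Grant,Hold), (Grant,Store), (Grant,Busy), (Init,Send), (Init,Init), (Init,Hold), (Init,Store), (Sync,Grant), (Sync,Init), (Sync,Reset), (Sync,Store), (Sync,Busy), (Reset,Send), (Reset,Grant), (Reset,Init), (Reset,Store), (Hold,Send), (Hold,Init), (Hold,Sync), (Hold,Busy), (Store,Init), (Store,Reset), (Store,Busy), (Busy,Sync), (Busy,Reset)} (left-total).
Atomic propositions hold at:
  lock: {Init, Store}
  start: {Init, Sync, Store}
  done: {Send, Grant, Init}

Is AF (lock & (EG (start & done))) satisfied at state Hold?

No

Sat(start & done) = {Init}
EG (start & done): greatest fixpoint, start Z0 = {Init}, keep only states in Sat with some successor in Z. Already a fixed point.
Sat(EG (start & done)) = {Init}
Sat(lock & (EG (start & done))) = {Init}
AF (lock & (EG (start & done))): least fixpoint, start Z0 = {Init}, add states with every successor in Z. Already a fixed point.
Sat(AF (lock & (EG (start & done)))) = {Init}
Hold ∉ Sat(AF (lock & (EG (start & done)))) = {Init}, so the formula does not hold at Hold.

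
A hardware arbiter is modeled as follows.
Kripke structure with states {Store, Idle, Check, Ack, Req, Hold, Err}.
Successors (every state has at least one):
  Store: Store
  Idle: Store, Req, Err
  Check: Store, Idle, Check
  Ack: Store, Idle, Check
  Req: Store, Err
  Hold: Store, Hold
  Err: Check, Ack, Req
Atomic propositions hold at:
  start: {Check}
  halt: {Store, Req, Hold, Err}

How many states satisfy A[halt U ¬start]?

Sat(¬start) = {Store, Idle, Ack, Req, Hold, Err}
A[halt U ¬start]: least fixpoint, start Z0 = Sat(¬start) = {Store, Idle, Ack, Req, Hold, Err}, add states in Sat(halt) with every successor in Z. Already a fixed point.
Sat(A[halt U ¬start]) = {Store, Idle, Ack, Req, Hold, Err}
|Sat(A[halt U ¬start])| = |{Store, Idle, Ack, Req, Hold, Err}| = 6.

6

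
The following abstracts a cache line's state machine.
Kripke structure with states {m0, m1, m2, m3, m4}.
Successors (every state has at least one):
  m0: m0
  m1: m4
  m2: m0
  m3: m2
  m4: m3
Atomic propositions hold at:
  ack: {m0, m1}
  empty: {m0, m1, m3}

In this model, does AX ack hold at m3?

Sat(AX ack) = {s : every successor in {m0, m1}} = {m0, m2}
m3 ∉ Sat(AX ack) = {m0, m2}, so the formula does not hold at m3.

No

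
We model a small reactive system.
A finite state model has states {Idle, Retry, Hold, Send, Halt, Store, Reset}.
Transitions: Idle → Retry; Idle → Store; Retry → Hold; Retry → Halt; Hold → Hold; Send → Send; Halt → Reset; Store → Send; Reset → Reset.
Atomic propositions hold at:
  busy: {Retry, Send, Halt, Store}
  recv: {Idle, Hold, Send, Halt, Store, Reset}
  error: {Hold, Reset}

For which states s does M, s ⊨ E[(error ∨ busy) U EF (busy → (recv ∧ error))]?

{Idle, Retry, Hold, Halt, Reset}

Sat(error ∨ busy) = {Retry, Hold, Send, Halt, Store, Reset}
Sat(recv ∧ error) = {Hold, Reset}
Sat(busy → (recv ∧ error)) = {Idle, Hold, Reset}
EF (busy → (recv ∧ error)): least fixpoint, start Z0 = {Idle, Hold, Reset}, add states with some successor in Z. Z1 = {Idle, Retry, Hold, Halt, Reset}; fixed.
Sat(EF (busy → (recv ∧ error))) = {Idle, Retry, Hold, Halt, Reset}
E[(error ∨ busy) U EF (busy → (recv ∧ error))]: least fixpoint, start Z0 = Sat(EF (busy → (recv ∧ error))) = {Idle, Retry, Hold, Halt, Reset}, add states in Sat(error ∨ busy) with some successor in Z. Already a fixed point.
Sat(E[(error ∨ busy) U EF (busy → (recv ∧ error))]) = {Idle, Retry, Hold, Halt, Reset}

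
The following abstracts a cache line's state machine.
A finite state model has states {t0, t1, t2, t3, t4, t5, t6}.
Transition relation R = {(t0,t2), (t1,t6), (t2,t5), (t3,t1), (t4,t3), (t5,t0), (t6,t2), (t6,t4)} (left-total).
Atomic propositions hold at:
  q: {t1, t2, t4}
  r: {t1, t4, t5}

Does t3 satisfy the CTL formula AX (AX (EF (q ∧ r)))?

Sat(q ∧ r) = {t1, t4}
EF (q ∧ r): least fixpoint, start Z0 = {t1, t4}, add states with some successor in Z. Z1 = {t1, t3, t4, t6}; fixed.
Sat(EF (q ∧ r)) = {t1, t3, t4, t6}
Sat(AX (EF (q ∧ r))) = {s : every successor in {t1, t3, t4, t6}} = {t1, t3, t4}
Sat(AX (AX (EF (q ∧ r)))) = {s : every successor in {t1, t3, t4}} = {t3, t4}
t3 ∈ Sat(AX (AX (EF (q ∧ r)))) = {t3, t4}, so the formula holds at t3.

Yes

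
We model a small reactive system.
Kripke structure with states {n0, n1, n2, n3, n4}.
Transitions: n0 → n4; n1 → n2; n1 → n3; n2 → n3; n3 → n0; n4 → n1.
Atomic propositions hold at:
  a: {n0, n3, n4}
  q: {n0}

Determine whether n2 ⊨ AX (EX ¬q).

Sat(¬q) = {n1, n2, n3, n4}
Sat(EX ¬q) = {s : some successor in {n1, n2, n3, n4}} = {n0, n1, n2, n4}
Sat(AX (EX ¬q)) = {s : every successor in {n0, n1, n2, n4}} = {n0, n3, n4}
n2 ∉ Sat(AX (EX ¬q)) = {n0, n3, n4}, so the formula does not hold at n2.

No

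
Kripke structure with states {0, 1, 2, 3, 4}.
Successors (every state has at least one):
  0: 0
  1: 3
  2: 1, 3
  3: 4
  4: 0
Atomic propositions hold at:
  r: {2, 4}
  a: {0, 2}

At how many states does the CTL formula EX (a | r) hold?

Sat(a | r) = {0, 2, 4}
Sat(EX (a | r)) = {s : some successor in {0, 2, 4}} = {0, 3, 4}
|Sat(EX (a | r))| = |{0, 3, 4}| = 3.

3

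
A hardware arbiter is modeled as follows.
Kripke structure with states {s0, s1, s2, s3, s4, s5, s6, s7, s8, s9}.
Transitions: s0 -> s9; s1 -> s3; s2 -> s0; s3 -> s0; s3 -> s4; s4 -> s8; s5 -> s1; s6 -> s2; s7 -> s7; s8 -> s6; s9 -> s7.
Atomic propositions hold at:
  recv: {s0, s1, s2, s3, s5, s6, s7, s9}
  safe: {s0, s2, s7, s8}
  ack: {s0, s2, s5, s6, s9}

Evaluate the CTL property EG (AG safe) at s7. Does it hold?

Yes

AG safe: greatest fixpoint, start Z0 = {s0, s2, s7, s8}, keep only states in Sat with every successor in Z. Z1 = {s2, s7}; Z2 = {s7}; fixed.
Sat(AG safe) = {s7}
EG (AG safe): greatest fixpoint, start Z0 = {s7}, keep only states in Sat with some successor in Z. Already a fixed point.
Sat(EG (AG safe)) = {s7}
s7 ∈ Sat(EG (AG safe)) = {s7}, so the formula holds at s7.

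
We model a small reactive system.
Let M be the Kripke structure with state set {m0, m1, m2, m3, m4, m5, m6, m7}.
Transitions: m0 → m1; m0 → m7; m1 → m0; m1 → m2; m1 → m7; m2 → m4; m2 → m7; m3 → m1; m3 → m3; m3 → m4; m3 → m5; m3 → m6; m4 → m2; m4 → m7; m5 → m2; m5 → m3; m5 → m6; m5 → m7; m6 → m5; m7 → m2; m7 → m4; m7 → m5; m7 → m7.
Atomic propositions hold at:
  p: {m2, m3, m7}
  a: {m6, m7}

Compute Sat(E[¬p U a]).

Sat(¬p) = {m0, m1, m4, m5, m6}
E[¬p U a]: least fixpoint, start Z0 = Sat(a) = {m6, m7}, add states in Sat(¬p) with some successor in Z. Z1 = {m0, m1, m4, m5, m6, m7}; fixed.
Sat(E[¬p U a]) = {m0, m1, m4, m5, m6, m7}

{m0, m1, m4, m5, m6, m7}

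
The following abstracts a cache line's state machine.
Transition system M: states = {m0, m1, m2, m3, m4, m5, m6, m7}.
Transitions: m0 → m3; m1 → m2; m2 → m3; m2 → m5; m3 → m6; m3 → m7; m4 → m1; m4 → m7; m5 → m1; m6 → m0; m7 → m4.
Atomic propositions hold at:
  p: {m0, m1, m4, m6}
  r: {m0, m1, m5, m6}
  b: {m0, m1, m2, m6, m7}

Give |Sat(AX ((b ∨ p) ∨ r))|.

Sat(b ∨ p) = {m0, m1, m2, m4, m6, m7}
Sat((b ∨ p) ∨ r) = {m0, m1, m2, m4, m5, m6, m7}
Sat(AX ((b ∨ p) ∨ r)) = {s : every successor in {m0, m1, m2, m4, m5, m6, m7}} = {m1, m3, m4, m5, m6, m7}
|Sat(AX ((b ∨ p) ∨ r))| = |{m1, m3, m4, m5, m6, m7}| = 6.

6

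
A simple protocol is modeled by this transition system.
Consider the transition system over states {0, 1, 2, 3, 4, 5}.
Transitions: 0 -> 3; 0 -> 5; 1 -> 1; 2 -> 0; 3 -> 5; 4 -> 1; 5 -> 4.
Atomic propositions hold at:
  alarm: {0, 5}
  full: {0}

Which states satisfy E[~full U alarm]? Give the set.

{0, 2, 3, 5}

Sat(~full) = {1, 2, 3, 4, 5}
E[~full U alarm]: least fixpoint, start Z0 = Sat(alarm) = {0, 5}, add states in Sat(~full) with some successor in Z. Z1 = {0, 2, 3, 5}; fixed.
Sat(E[~full U alarm]) = {0, 2, 3, 5}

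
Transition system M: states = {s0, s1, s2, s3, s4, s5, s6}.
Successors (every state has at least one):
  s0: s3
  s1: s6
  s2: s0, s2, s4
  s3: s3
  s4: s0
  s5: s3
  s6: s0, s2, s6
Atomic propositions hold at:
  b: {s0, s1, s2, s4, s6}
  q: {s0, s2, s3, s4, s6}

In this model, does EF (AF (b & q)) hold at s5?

Sat(b & q) = {s0, s2, s4, s6}
AF (b & q): least fixpoint, start Z0 = {s0, s2, s4, s6}, add states with every successor in Z. Z1 = {s0, s1, s2, s4, s6}; fixed.
Sat(AF (b & q)) = {s0, s1, s2, s4, s6}
EF (AF (b & q)): least fixpoint, start Z0 = {s0, s1, s2, s4, s6}, add states with some successor in Z. Already a fixed point.
Sat(EF (AF (b & q))) = {s0, s1, s2, s4, s6}
s5 ∉ Sat(EF (AF (b & q))) = {s0, s1, s2, s4, s6}, so the formula does not hold at s5.

No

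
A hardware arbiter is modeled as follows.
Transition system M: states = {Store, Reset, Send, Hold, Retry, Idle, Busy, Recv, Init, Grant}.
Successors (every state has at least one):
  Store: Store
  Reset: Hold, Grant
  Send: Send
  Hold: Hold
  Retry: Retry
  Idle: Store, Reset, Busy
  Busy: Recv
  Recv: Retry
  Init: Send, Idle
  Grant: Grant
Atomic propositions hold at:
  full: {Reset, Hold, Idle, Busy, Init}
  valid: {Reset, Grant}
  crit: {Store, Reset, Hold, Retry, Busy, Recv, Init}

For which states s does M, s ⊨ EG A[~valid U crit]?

{Store, Reset, Hold, Retry, Idle, Busy, Recv, Init}

Sat(~valid) = {Store, Send, Hold, Retry, Idle, Busy, Recv, Init}
A[~valid U crit]: least fixpoint, start Z0 = Sat(crit) = {Store, Reset, Hold, Retry, Busy, Recv, Init}, add states in Sat(~valid) with every successor in Z. Z1 = {Store, Reset, Hold, Retry, Idle, Busy, Recv, Init}; fixed.
Sat(A[~valid U crit]) = {Store, Reset, Hold, Retry, Idle, Busy, Recv, Init}
EG A[~valid U crit]: greatest fixpoint, start Z0 = {Store, Reset, Hold, Retry, Idle, Busy, Recv, Init}, keep only states in Sat with some successor in Z. Already a fixed point.
Sat(EG A[~valid U crit]) = {Store, Reset, Hold, Retry, Idle, Busy, Recv, Init}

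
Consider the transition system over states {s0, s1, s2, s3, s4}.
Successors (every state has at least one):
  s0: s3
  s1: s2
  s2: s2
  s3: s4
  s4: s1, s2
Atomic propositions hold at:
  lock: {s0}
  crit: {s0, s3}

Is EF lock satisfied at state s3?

No

EF lock: least fixpoint, start Z0 = {s0}, add states with some successor in Z. Already a fixed point.
Sat(EF lock) = {s0}
s3 ∉ Sat(EF lock) = {s0}, so the formula does not hold at s3.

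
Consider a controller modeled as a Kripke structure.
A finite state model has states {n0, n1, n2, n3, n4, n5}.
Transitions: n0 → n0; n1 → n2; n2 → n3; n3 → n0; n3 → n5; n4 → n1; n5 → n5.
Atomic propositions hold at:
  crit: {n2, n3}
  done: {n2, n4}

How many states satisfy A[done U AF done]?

AF done: least fixpoint, start Z0 = {n2, n4}, add states with every successor in Z. Z1 = {n1, n2, n4}; fixed.
Sat(AF done) = {n1, n2, n4}
A[done U AF done]: least fixpoint, start Z0 = Sat(AF done) = {n1, n2, n4}, add states in Sat(done) with every successor in Z. Already a fixed point.
Sat(A[done U AF done]) = {n1, n2, n4}
|Sat(A[done U AF done])| = |{n1, n2, n4}| = 3.

3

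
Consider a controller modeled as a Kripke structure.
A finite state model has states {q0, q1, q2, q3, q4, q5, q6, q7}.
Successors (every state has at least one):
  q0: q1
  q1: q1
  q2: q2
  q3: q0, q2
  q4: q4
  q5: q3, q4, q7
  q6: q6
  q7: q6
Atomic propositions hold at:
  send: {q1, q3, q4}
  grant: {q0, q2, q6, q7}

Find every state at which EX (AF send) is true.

{q0, q1, q3, q4, q5}

AF send: least fixpoint, start Z0 = {q1, q3, q4}, add states with every successor in Z. Z1 = {q0, q1, q3, q4}; fixed.
Sat(AF send) = {q0, q1, q3, q4}
Sat(EX (AF send)) = {s : some successor in {q0, q1, q3, q4}} = {q0, q1, q3, q4, q5}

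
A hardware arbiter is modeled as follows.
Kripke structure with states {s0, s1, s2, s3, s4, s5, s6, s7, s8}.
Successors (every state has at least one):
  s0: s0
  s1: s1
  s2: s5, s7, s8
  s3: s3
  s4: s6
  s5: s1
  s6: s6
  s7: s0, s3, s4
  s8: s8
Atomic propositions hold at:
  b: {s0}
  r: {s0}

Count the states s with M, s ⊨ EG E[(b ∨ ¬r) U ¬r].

Sat(¬r) = {s1, s2, s3, s4, s5, s6, s7, s8}
Sat(b ∨ ¬r) = {s0, s1, s2, s3, s4, s5, s6, s7, s8}
E[(b ∨ ¬r) U ¬r]: least fixpoint, start Z0 = Sat(¬r) = {s1, s2, s3, s4, s5, s6, s7, s8}, add states in Sat(b ∨ ¬r) with some successor in Z. Already a fixed point.
Sat(E[(b ∨ ¬r) U ¬r]) = {s1, s2, s3, s4, s5, s6, s7, s8}
EG E[(b ∨ ¬r) U ¬r]: greatest fixpoint, start Z0 = {s1, s2, s3, s4, s5, s6, s7, s8}, keep only states in Sat with some successor in Z. Already a fixed point.
Sat(EG E[(b ∨ ¬r) U ¬r]) = {s1, s2, s3, s4, s5, s6, s7, s8}
|Sat(EG E[(b ∨ ¬r) U ¬r])| = |{s1, s2, s3, s4, s5, s6, s7, s8}| = 8.

8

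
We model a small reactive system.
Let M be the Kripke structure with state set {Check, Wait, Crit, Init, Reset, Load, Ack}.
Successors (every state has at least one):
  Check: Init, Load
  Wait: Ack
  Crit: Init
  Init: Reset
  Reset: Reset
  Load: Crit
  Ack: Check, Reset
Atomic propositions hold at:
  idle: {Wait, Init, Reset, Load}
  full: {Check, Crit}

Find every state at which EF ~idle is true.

{Check, Wait, Crit, Load, Ack}

Sat(~idle) = {Check, Crit, Ack}
EF ~idle: least fixpoint, start Z0 = {Check, Crit, Ack}, add states with some successor in Z. Z1 = {Check, Wait, Crit, Load, Ack}; fixed.
Sat(EF ~idle) = {Check, Wait, Crit, Load, Ack}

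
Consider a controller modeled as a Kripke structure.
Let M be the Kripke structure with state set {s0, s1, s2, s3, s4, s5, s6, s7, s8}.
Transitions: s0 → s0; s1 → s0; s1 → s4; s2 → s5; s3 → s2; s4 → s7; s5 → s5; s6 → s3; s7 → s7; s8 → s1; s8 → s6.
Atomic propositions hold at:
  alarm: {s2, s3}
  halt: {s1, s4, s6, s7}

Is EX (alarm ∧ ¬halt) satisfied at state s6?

Sat(¬halt) = {s0, s2, s3, s5, s8}
Sat(alarm ∧ ¬halt) = {s2, s3}
Sat(EX (alarm ∧ ¬halt)) = {s : some successor in {s2, s3}} = {s3, s6}
s6 ∈ Sat(EX (alarm ∧ ¬halt)) = {s3, s6}, so the formula holds at s6.

Yes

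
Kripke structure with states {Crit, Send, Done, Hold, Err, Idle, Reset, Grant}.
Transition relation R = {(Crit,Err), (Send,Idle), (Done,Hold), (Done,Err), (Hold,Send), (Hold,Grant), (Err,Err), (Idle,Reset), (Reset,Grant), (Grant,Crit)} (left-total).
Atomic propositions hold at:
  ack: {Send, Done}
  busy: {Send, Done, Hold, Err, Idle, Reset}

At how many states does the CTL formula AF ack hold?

AF ack: least fixpoint, start Z0 = {Send, Done}, add states with every successor in Z. Already a fixed point.
Sat(AF ack) = {Send, Done}
|Sat(AF ack)| = |{Send, Done}| = 2.

2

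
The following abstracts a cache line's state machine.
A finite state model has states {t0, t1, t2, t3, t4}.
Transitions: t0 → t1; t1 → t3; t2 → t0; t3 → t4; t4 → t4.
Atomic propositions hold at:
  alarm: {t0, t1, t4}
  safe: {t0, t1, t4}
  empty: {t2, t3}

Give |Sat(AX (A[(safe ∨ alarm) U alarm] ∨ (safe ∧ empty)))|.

Sat(safe ∨ alarm) = {t0, t1, t4}
A[(safe ∨ alarm) U alarm]: least fixpoint, start Z0 = Sat(alarm) = {t0, t1, t4}, add states in Sat(safe ∨ alarm) with every successor in Z. Already a fixed point.
Sat(A[(safe ∨ alarm) U alarm]) = {t0, t1, t4}
Sat(safe ∧ empty) = ∅
Sat(A[(safe ∨ alarm) U alarm] ∨ (safe ∧ empty)) = {t0, t1, t4}
Sat(AX (A[(safe ∨ alarm) U alarm] ∨ (safe ∧ empty))) = {s : every successor in {t0, t1, t4}} = {t0, t2, t3, t4}
|Sat(AX (A[(safe ∨ alarm) U alarm] ∨ (safe ∧ empty)))| = |{t0, t2, t3, t4}| = 4.

4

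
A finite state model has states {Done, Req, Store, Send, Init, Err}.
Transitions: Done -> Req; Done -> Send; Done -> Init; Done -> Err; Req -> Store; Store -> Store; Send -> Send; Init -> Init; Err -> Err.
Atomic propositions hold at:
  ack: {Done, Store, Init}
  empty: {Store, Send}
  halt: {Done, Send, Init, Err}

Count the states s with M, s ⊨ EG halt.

4

EG halt: greatest fixpoint, start Z0 = {Done, Send, Init, Err}, keep only states in Sat with some successor in Z. Already a fixed point.
Sat(EG halt) = {Done, Send, Init, Err}
|Sat(EG halt)| = |{Done, Send, Init, Err}| = 4.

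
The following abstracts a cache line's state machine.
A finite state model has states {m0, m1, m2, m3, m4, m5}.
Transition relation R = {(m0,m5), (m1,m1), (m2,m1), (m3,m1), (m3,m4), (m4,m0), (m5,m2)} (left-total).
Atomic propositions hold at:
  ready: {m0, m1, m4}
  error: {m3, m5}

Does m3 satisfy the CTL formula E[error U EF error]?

Yes

EF error: least fixpoint, start Z0 = {m3, m5}, add states with some successor in Z. Z1 = {m0, m3, m5}; Z2 = {m0, m3, m4, m5}; fixed.
Sat(EF error) = {m0, m3, m4, m5}
E[error U EF error]: least fixpoint, start Z0 = Sat(EF error) = {m0, m3, m4, m5}, add states in Sat(error) with some successor in Z. Already a fixed point.
Sat(E[error U EF error]) = {m0, m3, m4, m5}
m3 ∈ Sat(E[error U EF error]) = {m0, m3, m4, m5}, so the formula holds at m3.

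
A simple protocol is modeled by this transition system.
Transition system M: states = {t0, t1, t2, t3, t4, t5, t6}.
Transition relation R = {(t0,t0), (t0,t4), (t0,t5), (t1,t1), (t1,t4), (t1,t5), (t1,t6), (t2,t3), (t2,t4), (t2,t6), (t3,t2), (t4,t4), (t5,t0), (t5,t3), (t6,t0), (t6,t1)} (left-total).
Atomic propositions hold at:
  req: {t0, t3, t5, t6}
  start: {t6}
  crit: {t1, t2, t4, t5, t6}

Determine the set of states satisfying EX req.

{t0, t1, t2, t5, t6}

Sat(EX req) = {s : some successor in {t0, t3, t5, t6}} = {t0, t1, t2, t5, t6}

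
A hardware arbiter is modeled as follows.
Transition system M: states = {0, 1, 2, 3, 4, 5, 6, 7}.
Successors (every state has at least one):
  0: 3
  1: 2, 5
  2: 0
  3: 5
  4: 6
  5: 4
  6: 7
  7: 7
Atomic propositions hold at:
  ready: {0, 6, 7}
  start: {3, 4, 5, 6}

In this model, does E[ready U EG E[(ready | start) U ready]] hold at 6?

Sat(ready | start) = {0, 3, 4, 5, 6, 7}
E[(ready | start) U ready]: least fixpoint, start Z0 = Sat(ready) = {0, 6, 7}, add states in Sat(ready | start) with some successor in Z. Z1 = {0, 4, 6, 7}; Z2 = {0, 4, 5, 6, 7}; Z3 = {0, 3, 4, 5, 6, 7}; fixed.
Sat(E[(ready | start) U ready]) = {0, 3, 4, 5, 6, 7}
EG E[(ready | start) U ready]: greatest fixpoint, start Z0 = {0, 3, 4, 5, 6, 7}, keep only states in Sat with some successor in Z. Already a fixed point.
Sat(EG E[(ready | start) U ready]) = {0, 3, 4, 5, 6, 7}
E[ready U EG E[(ready | start) U ready]]: least fixpoint, start Z0 = Sat(EG E[(ready | start) U ready]) = {0, 3, 4, 5, 6, 7}, add states in Sat(ready) with some successor in Z. Already a fixed point.
Sat(E[ready U EG E[(ready | start) U ready]]) = {0, 3, 4, 5, 6, 7}
6 ∈ Sat(E[ready U EG E[(ready | start) U ready]]) = {0, 3, 4, 5, 6, 7}, so the formula holds at 6.

Yes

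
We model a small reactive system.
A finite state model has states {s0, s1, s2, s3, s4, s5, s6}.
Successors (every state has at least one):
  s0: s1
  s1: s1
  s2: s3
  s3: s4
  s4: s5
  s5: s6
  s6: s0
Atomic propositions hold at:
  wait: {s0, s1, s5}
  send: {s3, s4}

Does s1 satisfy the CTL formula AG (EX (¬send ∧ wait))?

Yes

Sat(¬send) = {s0, s1, s2, s5, s6}
Sat(¬send ∧ wait) = {s0, s1, s5}
Sat(EX (¬send ∧ wait)) = {s : some successor in {s0, s1, s5}} = {s0, s1, s4, s6}
AG (EX (¬send ∧ wait)): greatest fixpoint, start Z0 = {s0, s1, s4, s6}, keep only states in Sat with every successor in Z. Z1 = {s0, s1, s6}; fixed.
Sat(AG (EX (¬send ∧ wait))) = {s0, s1, s6}
s1 ∈ Sat(AG (EX (¬send ∧ wait))) = {s0, s1, s6}, so the formula holds at s1.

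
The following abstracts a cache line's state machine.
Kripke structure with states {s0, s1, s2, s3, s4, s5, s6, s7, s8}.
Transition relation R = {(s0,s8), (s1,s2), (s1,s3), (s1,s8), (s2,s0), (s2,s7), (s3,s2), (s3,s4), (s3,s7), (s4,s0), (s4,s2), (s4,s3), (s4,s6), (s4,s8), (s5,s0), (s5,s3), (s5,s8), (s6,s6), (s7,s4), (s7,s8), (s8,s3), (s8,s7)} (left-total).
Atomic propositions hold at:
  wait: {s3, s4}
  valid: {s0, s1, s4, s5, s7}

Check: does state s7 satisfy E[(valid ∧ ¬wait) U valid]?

Sat(¬wait) = {s0, s1, s2, s5, s6, s7, s8}
Sat(valid ∧ ¬wait) = {s0, s1, s5, s7}
E[(valid ∧ ¬wait) U valid]: least fixpoint, start Z0 = Sat(valid) = {s0, s1, s4, s5, s7}, add states in Sat(valid ∧ ¬wait) with some successor in Z. Already a fixed point.
Sat(E[(valid ∧ ¬wait) U valid]) = {s0, s1, s4, s5, s7}
s7 ∈ Sat(E[(valid ∧ ¬wait) U valid]) = {s0, s1, s4, s5, s7}, so the formula holds at s7.

Yes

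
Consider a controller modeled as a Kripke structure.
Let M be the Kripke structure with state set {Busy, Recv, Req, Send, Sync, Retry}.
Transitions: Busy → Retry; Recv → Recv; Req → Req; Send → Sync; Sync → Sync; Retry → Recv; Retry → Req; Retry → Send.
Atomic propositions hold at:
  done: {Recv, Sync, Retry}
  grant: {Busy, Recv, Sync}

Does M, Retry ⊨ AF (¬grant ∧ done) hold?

Sat(¬grant) = {Req, Send, Retry}
Sat(¬grant ∧ done) = {Retry}
AF (¬grant ∧ done): least fixpoint, start Z0 = {Retry}, add states with every successor in Z. Z1 = {Busy, Retry}; fixed.
Sat(AF (¬grant ∧ done)) = {Busy, Retry}
Retry ∈ Sat(AF (¬grant ∧ done)) = {Busy, Retry}, so the formula holds at Retry.

Yes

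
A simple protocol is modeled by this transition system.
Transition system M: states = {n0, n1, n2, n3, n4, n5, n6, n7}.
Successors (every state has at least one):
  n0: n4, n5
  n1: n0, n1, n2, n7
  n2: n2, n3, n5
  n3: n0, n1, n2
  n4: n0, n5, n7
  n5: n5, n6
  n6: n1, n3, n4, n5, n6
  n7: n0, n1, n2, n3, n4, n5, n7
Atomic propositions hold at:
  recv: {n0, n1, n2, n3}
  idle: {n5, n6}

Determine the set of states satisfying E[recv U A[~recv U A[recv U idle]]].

{n0, n1, n2, n3, n5, n6}

Sat(~recv) = {n4, n5, n6, n7}
A[recv U idle]: least fixpoint, start Z0 = Sat(idle) = {n5, n6}, add states in Sat(recv) with every successor in Z. Already a fixed point.
Sat(A[recv U idle]) = {n5, n6}
A[~recv U A[recv U idle]]: least fixpoint, start Z0 = Sat(A[recv U idle]) = {n5, n6}, add states in Sat(~recv) with every successor in Z. Already a fixed point.
Sat(A[~recv U A[recv U idle]]) = {n5, n6}
E[recv U A[~recv U A[recv U idle]]]: least fixpoint, start Z0 = Sat(A[~recv U A[recv U idle]]) = {n5, n6}, add states in Sat(recv) with some successor in Z. Z1 = {n0, n2, n5, n6}; Z2 = {n0, n1, n2, n3, n5, n6}; fixed.
Sat(E[recv U A[~recv U A[recv U idle]]]) = {n0, n1, n2, n3, n5, n6}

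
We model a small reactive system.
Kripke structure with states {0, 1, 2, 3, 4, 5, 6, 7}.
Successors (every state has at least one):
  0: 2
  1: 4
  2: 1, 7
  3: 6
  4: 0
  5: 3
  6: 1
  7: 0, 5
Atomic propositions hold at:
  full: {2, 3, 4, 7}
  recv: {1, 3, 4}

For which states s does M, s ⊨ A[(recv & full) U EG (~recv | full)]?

{0, 2, 4, 7}

Sat(recv & full) = {3, 4}
Sat(~recv) = {0, 2, 5, 6, 7}
Sat(~recv | full) = {0, 2, 3, 4, 5, 6, 7}
EG (~recv | full): greatest fixpoint, start Z0 = {0, 2, 3, 4, 5, 6, 7}, keep only states in Sat with some successor in Z. Z1 = {0, 2, 3, 4, 5, 7}; Z2 = {0, 2, 4, 5, 7}; Z3 = {0, 2, 4, 7}; fixed.
Sat(EG (~recv | full)) = {0, 2, 4, 7}
A[(recv & full) U EG (~recv | full)]: least fixpoint, start Z0 = Sat(EG (~recv | full)) = {0, 2, 4, 7}, add states in Sat(recv & full) with every successor in Z. Already a fixed point.
Sat(A[(recv & full) U EG (~recv | full)]) = {0, 2, 4, 7}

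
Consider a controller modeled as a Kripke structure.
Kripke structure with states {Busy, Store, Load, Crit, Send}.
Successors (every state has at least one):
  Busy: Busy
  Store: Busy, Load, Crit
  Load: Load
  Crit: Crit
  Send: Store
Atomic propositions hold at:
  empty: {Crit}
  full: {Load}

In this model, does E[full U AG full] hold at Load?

AG full: greatest fixpoint, start Z0 = {Load}, keep only states in Sat with every successor in Z. Already a fixed point.
Sat(AG full) = {Load}
E[full U AG full]: least fixpoint, start Z0 = Sat(AG full) = {Load}, add states in Sat(full) with some successor in Z. Already a fixed point.
Sat(E[full U AG full]) = {Load}
Load ∈ Sat(E[full U AG full]) = {Load}, so the formula holds at Load.

Yes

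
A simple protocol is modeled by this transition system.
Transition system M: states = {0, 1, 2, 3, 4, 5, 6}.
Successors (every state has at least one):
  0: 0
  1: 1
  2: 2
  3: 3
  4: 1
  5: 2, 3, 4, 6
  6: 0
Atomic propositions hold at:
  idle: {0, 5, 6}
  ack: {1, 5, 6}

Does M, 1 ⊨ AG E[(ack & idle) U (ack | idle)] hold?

Sat(ack & idle) = {5, 6}
Sat(ack | idle) = {0, 1, 5, 6}
E[(ack & idle) U (ack | idle)]: least fixpoint, start Z0 = Sat((ack | idle)) = {0, 1, 5, 6}, add states in Sat(ack & idle) with some successor in Z. Already a fixed point.
Sat(E[(ack & idle) U (ack | idle)]) = {0, 1, 5, 6}
AG E[(ack & idle) U (ack | idle)]: greatest fixpoint, start Z0 = {0, 1, 5, 6}, keep only states in Sat with every successor in Z. Z1 = {0, 1, 6}; fixed.
Sat(AG E[(ack & idle) U (ack | idle)]) = {0, 1, 6}
1 ∈ Sat(AG E[(ack & idle) U (ack | idle)]) = {0, 1, 6}, so the formula holds at 1.

Yes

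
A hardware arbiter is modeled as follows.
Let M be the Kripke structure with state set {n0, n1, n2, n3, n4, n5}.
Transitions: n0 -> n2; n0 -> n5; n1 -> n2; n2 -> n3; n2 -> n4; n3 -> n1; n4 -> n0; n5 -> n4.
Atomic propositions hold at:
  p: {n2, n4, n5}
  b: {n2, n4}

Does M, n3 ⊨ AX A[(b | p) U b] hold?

No

Sat(b | p) = {n2, n4, n5}
A[(b | p) U b]: least fixpoint, start Z0 = Sat(b) = {n2, n4}, add states in Sat(b | p) with every successor in Z. Z1 = {n2, n4, n5}; fixed.
Sat(A[(b | p) U b]) = {n2, n4, n5}
Sat(AX A[(b | p) U b]) = {s : every successor in {n2, n4, n5}} = {n0, n1, n5}
n3 ∉ Sat(AX A[(b | p) U b]) = {n0, n1, n5}, so the formula does not hold at n3.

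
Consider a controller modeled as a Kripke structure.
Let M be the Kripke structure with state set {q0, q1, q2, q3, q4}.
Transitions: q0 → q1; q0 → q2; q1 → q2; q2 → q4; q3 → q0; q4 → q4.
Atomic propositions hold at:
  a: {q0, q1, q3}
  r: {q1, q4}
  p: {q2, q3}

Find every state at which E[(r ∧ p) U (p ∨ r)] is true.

{q1, q2, q3, q4}

Sat(r ∧ p) = ∅
Sat(p ∨ r) = {q1, q2, q3, q4}
E[(r ∧ p) U (p ∨ r)]: least fixpoint, start Z0 = Sat((p ∨ r)) = {q1, q2, q3, q4}, add states in Sat(r ∧ p) with some successor in Z. Already a fixed point.
Sat(E[(r ∧ p) U (p ∨ r)]) = {q1, q2, q3, q4}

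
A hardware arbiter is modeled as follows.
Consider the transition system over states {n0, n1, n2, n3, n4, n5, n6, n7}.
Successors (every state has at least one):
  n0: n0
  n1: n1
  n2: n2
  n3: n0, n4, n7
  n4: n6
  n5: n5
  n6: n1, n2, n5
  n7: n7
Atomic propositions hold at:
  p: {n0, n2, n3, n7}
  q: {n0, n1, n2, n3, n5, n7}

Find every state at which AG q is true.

{n0, n1, n2, n5, n7}

AG q: greatest fixpoint, start Z0 = {n0, n1, n2, n3, n5, n7}, keep only states in Sat with every successor in Z. Z1 = {n0, n1, n2, n5, n7}; fixed.
Sat(AG q) = {n0, n1, n2, n5, n7}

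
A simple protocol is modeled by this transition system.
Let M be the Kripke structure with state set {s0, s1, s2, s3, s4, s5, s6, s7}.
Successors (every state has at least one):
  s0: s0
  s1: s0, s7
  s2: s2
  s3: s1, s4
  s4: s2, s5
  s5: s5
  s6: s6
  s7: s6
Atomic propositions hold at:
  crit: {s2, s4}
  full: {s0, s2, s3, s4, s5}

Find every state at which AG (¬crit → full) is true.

{s0, s2, s4, s5}

Sat(¬crit) = {s0, s1, s3, s5, s6, s7}
Sat(¬crit → full) = {s0, s2, s3, s4, s5}
AG (¬crit → full): greatest fixpoint, start Z0 = {s0, s2, s3, s4, s5}, keep only states in Sat with every successor in Z. Z1 = {s0, s2, s4, s5}; fixed.
Sat(AG (¬crit → full)) = {s0, s2, s4, s5}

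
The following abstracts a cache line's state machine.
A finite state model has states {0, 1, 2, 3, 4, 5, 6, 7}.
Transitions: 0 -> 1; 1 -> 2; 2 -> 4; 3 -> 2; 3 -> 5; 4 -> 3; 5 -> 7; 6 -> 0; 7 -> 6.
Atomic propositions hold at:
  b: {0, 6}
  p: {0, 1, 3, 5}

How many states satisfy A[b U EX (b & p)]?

1

Sat(b & p) = {0}
Sat(EX (b & p)) = {s : some successor in {0}} = {6}
A[b U EX (b & p)]: least fixpoint, start Z0 = Sat(EX (b & p)) = {6}, add states in Sat(b) with every successor in Z. Already a fixed point.
Sat(A[b U EX (b & p)]) = {6}
|Sat(A[b U EX (b & p)])| = |{6}| = 1.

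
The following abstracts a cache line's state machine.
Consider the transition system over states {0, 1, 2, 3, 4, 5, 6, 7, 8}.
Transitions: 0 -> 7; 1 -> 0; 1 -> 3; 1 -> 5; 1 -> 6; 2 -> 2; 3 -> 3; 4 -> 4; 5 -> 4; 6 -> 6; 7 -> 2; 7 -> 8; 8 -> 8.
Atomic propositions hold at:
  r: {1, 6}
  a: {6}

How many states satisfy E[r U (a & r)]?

Sat(a & r) = {6}
E[r U (a & r)]: least fixpoint, start Z0 = Sat((a & r)) = {6}, add states in Sat(r) with some successor in Z. Z1 = {1, 6}; fixed.
Sat(E[r U (a & r)]) = {1, 6}
|Sat(E[r U (a & r)])| = |{1, 6}| = 2.

2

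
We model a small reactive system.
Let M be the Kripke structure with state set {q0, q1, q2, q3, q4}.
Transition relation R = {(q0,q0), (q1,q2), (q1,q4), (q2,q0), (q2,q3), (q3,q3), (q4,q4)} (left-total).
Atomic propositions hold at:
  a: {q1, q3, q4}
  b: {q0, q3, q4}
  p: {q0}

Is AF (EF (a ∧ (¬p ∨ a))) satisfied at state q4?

Yes

Sat(¬p) = {q1, q2, q3, q4}
Sat(¬p ∨ a) = {q1, q2, q3, q4}
Sat(a ∧ (¬p ∨ a)) = {q1, q3, q4}
EF (a ∧ (¬p ∨ a)): least fixpoint, start Z0 = {q1, q3, q4}, add states with some successor in Z. Z1 = {q1, q2, q3, q4}; fixed.
Sat(EF (a ∧ (¬p ∨ a))) = {q1, q2, q3, q4}
AF (EF (a ∧ (¬p ∨ a))): least fixpoint, start Z0 = {q1, q2, q3, q4}, add states with every successor in Z. Already a fixed point.
Sat(AF (EF (a ∧ (¬p ∨ a)))) = {q1, q2, q3, q4}
q4 ∈ Sat(AF (EF (a ∧ (¬p ∨ a)))) = {q1, q2, q3, q4}, so the formula holds at q4.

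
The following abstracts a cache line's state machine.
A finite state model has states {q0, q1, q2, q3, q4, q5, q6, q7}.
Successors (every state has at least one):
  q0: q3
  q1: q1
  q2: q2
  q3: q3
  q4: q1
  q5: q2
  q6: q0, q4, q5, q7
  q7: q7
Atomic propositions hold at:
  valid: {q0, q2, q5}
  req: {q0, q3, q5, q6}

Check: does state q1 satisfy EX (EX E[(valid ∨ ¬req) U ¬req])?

Yes

Sat(¬req) = {q1, q2, q4, q7}
Sat(valid ∨ ¬req) = {q0, q1, q2, q4, q5, q7}
E[(valid ∨ ¬req) U ¬req]: least fixpoint, start Z0 = Sat(¬req) = {q1, q2, q4, q7}, add states in Sat(valid ∨ ¬req) with some successor in Z. Z1 = {q1, q2, q4, q5, q7}; fixed.
Sat(E[(valid ∨ ¬req) U ¬req]) = {q1, q2, q4, q5, q7}
Sat(EX E[(valid ∨ ¬req) U ¬req]) = {s : some successor in {q1, q2, q4, q5, q7}} = {q1, q2, q4, q5, q6, q7}
Sat(EX (EX E[(valid ∨ ¬req) U ¬req])) = {s : some successor in {q1, q2, q4, q5, q6, q7}} = {q1, q2, q4, q5, q6, q7}
q1 ∈ Sat(EX (EX E[(valid ∨ ¬req) U ¬req])) = {q1, q2, q4, q5, q6, q7}, so the formula holds at q1.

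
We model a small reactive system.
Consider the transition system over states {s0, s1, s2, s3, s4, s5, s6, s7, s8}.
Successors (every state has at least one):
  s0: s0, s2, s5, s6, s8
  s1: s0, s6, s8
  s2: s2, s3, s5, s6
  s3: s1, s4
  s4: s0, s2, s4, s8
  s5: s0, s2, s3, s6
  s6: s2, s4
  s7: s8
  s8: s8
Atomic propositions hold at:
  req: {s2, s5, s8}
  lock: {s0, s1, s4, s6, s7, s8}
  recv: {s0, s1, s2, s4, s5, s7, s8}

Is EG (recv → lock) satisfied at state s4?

Sat(recv → lock) = {s0, s1, s3, s4, s6, s7, s8}
EG (recv → lock): greatest fixpoint, start Z0 = {s0, s1, s3, s4, s6, s7, s8}, keep only states in Sat with some successor in Z. Already a fixed point.
Sat(EG (recv → lock)) = {s0, s1, s3, s4, s6, s7, s8}
s4 ∈ Sat(EG (recv → lock)) = {s0, s1, s3, s4, s6, s7, s8}, so the formula holds at s4.

Yes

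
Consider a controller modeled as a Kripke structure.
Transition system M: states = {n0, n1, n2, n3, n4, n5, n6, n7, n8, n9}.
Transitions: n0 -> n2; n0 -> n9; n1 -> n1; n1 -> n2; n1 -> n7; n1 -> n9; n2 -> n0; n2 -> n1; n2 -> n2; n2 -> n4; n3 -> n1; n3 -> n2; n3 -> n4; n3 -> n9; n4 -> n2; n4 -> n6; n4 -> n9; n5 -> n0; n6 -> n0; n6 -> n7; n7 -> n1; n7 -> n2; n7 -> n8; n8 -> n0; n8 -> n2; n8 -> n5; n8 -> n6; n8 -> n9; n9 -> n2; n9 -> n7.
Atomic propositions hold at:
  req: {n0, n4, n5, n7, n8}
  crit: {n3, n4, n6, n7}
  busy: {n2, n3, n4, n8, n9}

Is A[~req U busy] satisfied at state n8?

Sat(~req) = {n1, n2, n3, n6, n9}
A[~req U busy]: least fixpoint, start Z0 = Sat(busy) = {n2, n3, n4, n8, n9}, add states in Sat(~req) with every successor in Z. Already a fixed point.
Sat(A[~req U busy]) = {n2, n3, n4, n8, n9}
n8 ∈ Sat(A[~req U busy]) = {n2, n3, n4, n8, n9}, so the formula holds at n8.

Yes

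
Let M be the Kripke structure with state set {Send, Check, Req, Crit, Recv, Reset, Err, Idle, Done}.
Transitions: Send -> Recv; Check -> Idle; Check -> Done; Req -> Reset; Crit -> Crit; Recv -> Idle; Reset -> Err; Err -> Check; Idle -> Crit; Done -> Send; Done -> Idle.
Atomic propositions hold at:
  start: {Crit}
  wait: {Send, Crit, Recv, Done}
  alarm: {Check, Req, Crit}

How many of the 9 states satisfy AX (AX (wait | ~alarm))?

Sat(~alarm) = {Send, Recv, Reset, Err, Idle, Done}
Sat(wait | ~alarm) = {Send, Crit, Recv, Reset, Err, Idle, Done}
Sat(AX (wait | ~alarm)) = {s : every successor in {Send, Crit, Recv, Reset, Err, Idle, Done}} = {Send, Check, Req, Crit, Recv, Reset, Idle, Done}
Sat(AX (AX (wait | ~alarm))) = {s : every successor in {Send, Check, Req, Crit, Recv, Reset, Idle, Done}} = {Send, Check, Req, Crit, Recv, Err, Idle, Done}
|Sat(AX (AX (wait | ~alarm)))| = |{Send, Check, Req, Crit, Recv, Err, Idle, Done}| = 8.

8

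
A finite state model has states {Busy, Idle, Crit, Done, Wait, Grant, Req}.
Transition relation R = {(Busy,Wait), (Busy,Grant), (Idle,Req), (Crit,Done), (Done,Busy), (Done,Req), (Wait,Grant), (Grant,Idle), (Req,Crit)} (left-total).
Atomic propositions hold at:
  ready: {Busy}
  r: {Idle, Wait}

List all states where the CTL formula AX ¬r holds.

{Idle, Crit, Done, Wait, Req}

Sat(¬r) = {Busy, Crit, Done, Grant, Req}
Sat(AX ¬r) = {s : every successor in {Busy, Crit, Done, Grant, Req}} = {Idle, Crit, Done, Wait, Req}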